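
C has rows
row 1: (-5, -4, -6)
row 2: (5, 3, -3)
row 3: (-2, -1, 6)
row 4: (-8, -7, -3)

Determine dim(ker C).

Row reduce to echelon form.
R2 ← R2 + R1: [0, -1, -9]
R3 ← R3 − (2/5)·R1: [0, 3/5, 42/5]
R4 ← R4 − (8/5)·R1: [0, -3/5, 33/5]
R3 ← R3 + (3/5)·R2: [0, 0, 3]
R4 ← R4 − (3/5)·R2: [0, 0, 12]
R4 ← R4 − (4)·R3: [0, 0, 0]
3 nonzero rows, so rank(C) = 3.
C has 3 columns; by rank–nullity, nullity = 3 − 3 = 0.

0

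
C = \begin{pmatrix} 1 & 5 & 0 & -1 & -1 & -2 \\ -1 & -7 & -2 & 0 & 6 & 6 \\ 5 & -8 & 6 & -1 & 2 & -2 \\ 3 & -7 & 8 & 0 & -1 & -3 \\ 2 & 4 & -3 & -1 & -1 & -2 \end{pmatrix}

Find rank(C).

5

Row reduce to echelon form.
R2 ← R2 + R1: [0, -2, -2, -1, 5, 4]
R3 ← R3 − (5)·R1: [0, -33, 6, 4, 7, 8]
R4 ← R4 − (3)·R1: [0, -22, 8, 3, 2, 3]
R5 ← R5 − (2)·R1: [0, -6, -3, 1, 1, 2]
R3 ← R3 − (33/2)·R2: [0, 0, 39, 41/2, -151/2, -58]
R4 ← R4 − (11)·R2: [0, 0, 30, 14, -53, -41]
R5 ← R5 − (3)·R2: [0, 0, 3, 4, -14, -10]
R4 ← R4 − (10/13)·R3: [0, 0, 0, -23/13, 66/13, 47/13]
R5 ← R5 − (1/13)·R3: [0, 0, 0, 63/26, -213/26, -72/13]
R5 ← R5 + (63/46)·R4: [0, 0, 0, 0, -57/46, -27/46]
Echelon form has 5 nonzero rows, so rank(C) = 5.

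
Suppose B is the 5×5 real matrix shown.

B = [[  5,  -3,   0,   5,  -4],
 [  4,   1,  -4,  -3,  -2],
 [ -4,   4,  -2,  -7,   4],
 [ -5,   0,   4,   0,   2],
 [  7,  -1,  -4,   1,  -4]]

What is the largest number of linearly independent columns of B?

Row reduce to echelon form.
R2 ← R2 − (4/5)·R1: [0, 17/5, -4, -7, 6/5]
R3 ← R3 + (4/5)·R1: [0, 8/5, -2, -3, 4/5]
R4 ← R4 + R1: [0, -3, 4, 5, -2]
R5 ← R5 − (7/5)·R1: [0, 16/5, -4, -6, 8/5]
R3 ← R3 − (8/17)·R2: [0, 0, -2/17, 5/17, 4/17]
R4 ← R4 + (15/17)·R2: [0, 0, 8/17, -20/17, -16/17]
R5 ← R5 − (16/17)·R2: [0, 0, -4/17, 10/17, 8/17]
R4 ← R4 + (4)·R3: [0, 0, 0, 0, 0]
R5 ← R5 − (2)·R3: [0, 0, 0, 0, 0]
Echelon form has 3 nonzero rows, so rank(B) = 3.
The rank gives the maximum number of linearly independent columns: 3.

3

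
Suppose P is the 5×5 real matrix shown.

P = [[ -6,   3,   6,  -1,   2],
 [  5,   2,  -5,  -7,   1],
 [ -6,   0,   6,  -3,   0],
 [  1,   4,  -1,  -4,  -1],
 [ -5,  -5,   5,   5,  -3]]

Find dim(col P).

Row reduce to echelon form.
R2 ← R2 + (5/6)·R1: [0, 9/2, 0, -47/6, 8/3]
R3 ← R3 − R1: [0, -3, 0, -2, -2]
R4 ← R4 + (1/6)·R1: [0, 9/2, 0, -25/6, -2/3]
R5 ← R5 − (5/6)·R1: [0, -15/2, 0, 35/6, -14/3]
R3 ← R3 + (2/3)·R2: [0, 0, 0, -65/9, -2/9]
R4 ← R4 − R2: [0, 0, 0, 11/3, -10/3]
R5 ← R5 + (5/3)·R2: [0, 0, 0, -65/9, -2/9]
R4 ← R4 + (33/65)·R3: [0, 0, 0, 0, -224/65]
R5 ← R5 − R3: [0, 0, 0, 0, 0]
Echelon form has 4 nonzero rows, so rank(P) = 4.
The column space has dimension equal to the rank: 4.

4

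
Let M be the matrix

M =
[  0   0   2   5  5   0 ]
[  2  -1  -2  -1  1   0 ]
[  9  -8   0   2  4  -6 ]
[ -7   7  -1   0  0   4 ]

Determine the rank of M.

4

Row reduce to echelon form.
Swap R1 ↔ R2
R3 ← R3 − (9/2)·R1: [0, -7/2, 9, 13/2, -1/2, -6]
R4 ← R4 + (7/2)·R1: [0, 7/2, -8, -7/2, 7/2, 4]
Swap R2 ↔ R3
R4 ← R4 + R2: [0, 0, 1, 3, 3, -2]
R4 ← R4 − (1/2)·R3: [0, 0, 0, 1/2, 1/2, -2]
Echelon form has 4 nonzero rows, so rank(M) = 4.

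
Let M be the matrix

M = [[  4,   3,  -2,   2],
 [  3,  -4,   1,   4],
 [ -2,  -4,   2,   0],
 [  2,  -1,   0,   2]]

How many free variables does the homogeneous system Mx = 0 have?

Row reduce to echelon form.
R2 ← R2 − (3/4)·R1: [0, -25/4, 5/2, 5/2]
R3 ← R3 + (1/2)·R1: [0, -5/2, 1, 1]
R4 ← R4 − (1/2)·R1: [0, -5/2, 1, 1]
R3 ← R3 − (2/5)·R2: [0, 0, 0, 0]
R4 ← R4 − (2/5)·R2: [0, 0, 0, 0]
2 nonzero rows, so rank(M) = 2.
M has 4 columns; by rank–nullity, nullity = 4 − 2 = 2.

2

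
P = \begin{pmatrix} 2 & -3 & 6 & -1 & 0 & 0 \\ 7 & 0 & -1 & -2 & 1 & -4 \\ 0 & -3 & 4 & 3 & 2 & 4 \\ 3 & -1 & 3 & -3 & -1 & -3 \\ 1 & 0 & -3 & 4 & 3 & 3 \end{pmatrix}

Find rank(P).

3

Row reduce to echelon form.
R2 ← R2 − (7/2)·R1: [0, 21/2, -22, 3/2, 1, -4]
R4 ← R4 − (3/2)·R1: [0, 7/2, -6, -3/2, -1, -3]
R5 ← R5 − (1/2)·R1: [0, 3/2, -6, 9/2, 3, 3]
R3 ← R3 + (2/7)·R2: [0, 0, -16/7, 24/7, 16/7, 20/7]
R4 ← R4 − (1/3)·R2: [0, 0, 4/3, -2, -4/3, -5/3]
R5 ← R5 − (1/7)·R2: [0, 0, -20/7, 30/7, 20/7, 25/7]
R4 ← R4 + (7/12)·R3: [0, 0, 0, 0, 0, 0]
R5 ← R5 − (5/4)·R3: [0, 0, 0, 0, 0, 0]
Echelon form has 3 nonzero rows, so rank(P) = 3.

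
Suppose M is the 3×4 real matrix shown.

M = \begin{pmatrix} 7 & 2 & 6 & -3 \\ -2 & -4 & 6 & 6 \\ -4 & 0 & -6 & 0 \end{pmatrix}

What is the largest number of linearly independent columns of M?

Row reduce to echelon form.
R2 ← R2 + (2/7)·R1: [0, -24/7, 54/7, 36/7]
R3 ← R3 + (4/7)·R1: [0, 8/7, -18/7, -12/7]
R3 ← R3 + (1/3)·R2: [0, 0, 0, 0]
Echelon form has 2 nonzero rows, so rank(M) = 2.
The rank gives the maximum number of linearly independent columns: 2.

2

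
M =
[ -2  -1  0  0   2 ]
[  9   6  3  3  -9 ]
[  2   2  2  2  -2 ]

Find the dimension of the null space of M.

3

Row reduce to echelon form.
R2 ← R2 + (9/2)·R1: [0, 3/2, 3, 3, 0]
R3 ← R3 + R1: [0, 1, 2, 2, 0]
R3 ← R3 − (2/3)·R2: [0, 0, 0, 0, 0]
2 nonzero rows, so rank(M) = 2.
M has 5 columns; by rank–nullity, nullity = 5 − 2 = 3.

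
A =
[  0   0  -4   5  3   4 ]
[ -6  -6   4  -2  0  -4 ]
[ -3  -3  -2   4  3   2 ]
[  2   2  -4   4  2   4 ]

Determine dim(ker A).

4

Row reduce to echelon form.
Swap R1 ↔ R2
R3 ← R3 − (1/2)·R1: [0, 0, -4, 5, 3, 4]
R4 ← R4 + (1/3)·R1: [0, 0, -8/3, 10/3, 2, 8/3]
R3 ← R3 − R2: [0, 0, 0, 0, 0, 0]
R4 ← R4 − (2/3)·R2: [0, 0, 0, 0, 0, 0]
2 nonzero rows, so rank(A) = 2.
A has 6 columns; by rank–nullity, nullity = 6 − 2 = 4.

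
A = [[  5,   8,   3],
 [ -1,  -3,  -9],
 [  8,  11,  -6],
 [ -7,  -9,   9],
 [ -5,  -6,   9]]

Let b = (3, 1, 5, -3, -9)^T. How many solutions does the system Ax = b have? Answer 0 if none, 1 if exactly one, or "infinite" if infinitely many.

Row reduce the augmented matrix [A | b].
R2 ← R2 + (1/5)·R1: [0, -7/5, -42/5, 8/5]
R3 ← R3 − (8/5)·R1: [0, -9/5, -54/5, 1/5]
R4 ← R4 + (7/5)·R1: [0, 11/5, 66/5, 6/5]
R5 ← R5 + R1: [0, 2, 12, -6]
R3 ← R3 − (9/7)·R2: [0, 0, 0, -13/7]
R4 ← R4 + (11/7)·R2: [0, 0, 0, 26/7]
R5 ← R5 + (10/7)·R2: [0, 0, 0, -26/7]
R4 ← R4 + (2)·R3: [0, 0, 0, 0]
R5 ← R5 − (2)·R3: [0, 0, 0, 0]
The echelon form has 3 nonzero rows; the last pivot sits in the augmented column, so rank(A) = 2 but rank([A|b]) = 3.
Since the ranks differ, the system is inconsistent.
It has no solutions.

0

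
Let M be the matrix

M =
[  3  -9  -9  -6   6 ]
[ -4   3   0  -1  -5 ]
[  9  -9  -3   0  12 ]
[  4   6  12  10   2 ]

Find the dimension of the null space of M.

Row reduce to echelon form.
R2 ← R2 + (4/3)·R1: [0, -9, -12, -9, 3]
R3 ← R3 − (3)·R1: [0, 18, 24, 18, -6]
R4 ← R4 − (4/3)·R1: [0, 18, 24, 18, -6]
R3 ← R3 + (2)·R2: [0, 0, 0, 0, 0]
R4 ← R4 + (2)·R2: [0, 0, 0, 0, 0]
2 nonzero rows, so rank(M) = 2.
M has 5 columns; by rank–nullity, nullity = 5 − 2 = 3.

3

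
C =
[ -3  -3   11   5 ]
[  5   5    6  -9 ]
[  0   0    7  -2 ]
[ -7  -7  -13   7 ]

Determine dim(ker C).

Row reduce to echelon form.
R2 ← R2 + (5/3)·R1: [0, 0, 73/3, -2/3]
R4 ← R4 − (7/3)·R1: [0, 0, -116/3, -14/3]
R3 ← R3 − (21/73)·R2: [0, 0, 0, -132/73]
R4 ← R4 + (116/73)·R2: [0, 0, 0, -418/73]
R4 ← R4 − (19/6)·R3: [0, 0, 0, 0]
3 nonzero rows, so rank(C) = 3.
C has 4 columns; by rank–nullity, nullity = 4 − 3 = 1.

1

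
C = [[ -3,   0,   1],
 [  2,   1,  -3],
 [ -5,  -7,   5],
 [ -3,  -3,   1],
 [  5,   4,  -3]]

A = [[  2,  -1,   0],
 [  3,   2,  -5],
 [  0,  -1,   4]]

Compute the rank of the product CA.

First compute CA:
[[ -6,   2,   4],
 [  7,   3, -17],
 [-31, -14,  55],
 [-15,  -4,  19],
 [ 22,   6, -32]]
Now row reduce the product.
R2 ← R2 + (7/6)·R1: [0, 16/3, -37/3]
R3 ← R3 − (31/6)·R1: [0, -73/3, 103/3]
R4 ← R4 − (5/2)·R1: [0, -9, 9]
R5 ← R5 + (11/3)·R1: [0, 40/3, -52/3]
R3 ← R3 + (73/16)·R2: [0, 0, -351/16]
R4 ← R4 + (27/16)·R2: [0, 0, -189/16]
R5 ← R5 − (5/2)·R2: [0, 0, 27/2]
R4 ← R4 − (7/13)·R3: [0, 0, 0]
R5 ← R5 + (8/13)·R3: [0, 0, 0]
3 nonzero rows, so rank(CA) = 3.

3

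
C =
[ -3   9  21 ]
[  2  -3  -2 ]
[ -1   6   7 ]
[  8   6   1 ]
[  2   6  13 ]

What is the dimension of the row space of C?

Row reduce to echelon form.
R2 ← R2 + (2/3)·R1: [0, 3, 12]
R3 ← R3 − (1/3)·R1: [0, 3, 0]
R4 ← R4 + (8/3)·R1: [0, 30, 57]
R5 ← R5 + (2/3)·R1: [0, 12, 27]
R3 ← R3 − R2: [0, 0, -12]
R4 ← R4 − (10)·R2: [0, 0, -63]
R5 ← R5 − (4)·R2: [0, 0, -21]
R4 ← R4 − (21/4)·R3: [0, 0, 0]
R5 ← R5 − (7/4)·R3: [0, 0, 0]
Echelon form has 3 nonzero rows, so rank(C) = 3.
The row space has dimension equal to the rank: 3.

3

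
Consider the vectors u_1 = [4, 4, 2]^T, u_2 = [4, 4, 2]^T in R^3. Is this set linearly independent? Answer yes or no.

Form the matrix with these vectors as rows and row reduce.
R2 ← R2 − R1: [0, 0, 0]
1 nonzero row, so the 2 vectors span a space of dimension 1.
Since 1 < 2, the vectors are linearly dependent.

no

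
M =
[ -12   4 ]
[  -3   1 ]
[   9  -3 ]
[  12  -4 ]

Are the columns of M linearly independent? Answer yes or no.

Row reduce M to echelon form.
R2 ← R2 − (1/4)·R1: [0, 0]
R3 ← R3 + (3/4)·R1: [0, 0]
R4 ← R4 + R1: [0, 0]
1 pivot among 2 columns.
Only 1 < 2 pivot columns, so the columns are linearly dependent.

no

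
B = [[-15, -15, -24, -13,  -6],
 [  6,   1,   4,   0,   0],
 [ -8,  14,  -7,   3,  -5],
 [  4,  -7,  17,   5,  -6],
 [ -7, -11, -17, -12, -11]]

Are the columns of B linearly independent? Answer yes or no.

no

Row reduce B to echelon form.
R2 ← R2 + (2/5)·R1: [0, -5, -28/5, -26/5, -12/5]
R3 ← R3 − (8/15)·R1: [0, 22, 29/5, 149/15, -9/5]
R4 ← R4 + (4/15)·R1: [0, -11, 53/5, 23/15, -38/5]
R5 ← R5 − (7/15)·R1: [0, -4, -29/5, -89/15, -41/5]
R3 ← R3 + (22/5)·R2: [0, 0, -471/25, -971/75, -309/25]
R4 ← R4 − (11/5)·R2: [0, 0, 573/25, 973/75, -58/25]
R5 ← R5 − (4/5)·R2: [0, 0, -33/25, -133/75, -157/25]
R4 ← R4 + (191/157)·R3: [0, 0, 0, -436/157, -2725/157]
R5 ← R5 − (11/157)·R3: [0, 0, 0, -136/157, -850/157]
R5 ← R5 − (34/109)·R4: [0, 0, 0, 0, 0]
4 pivots among 5 columns.
Only 4 < 5 pivot columns, so the columns are linearly dependent.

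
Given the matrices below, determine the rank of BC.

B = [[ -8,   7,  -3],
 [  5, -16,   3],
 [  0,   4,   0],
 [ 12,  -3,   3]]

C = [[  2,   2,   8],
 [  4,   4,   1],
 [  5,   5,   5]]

2

First compute BC:
[[ -3,  -3, -72],
 [-39, -39,  39],
 [ 16,  16,   4],
 [ 27,  27, 108]]
Now row reduce the product.
R2 ← R2 − (13)·R1: [0, 0, 975]
R3 ← R3 + (16/3)·R1: [0, 0, -380]
R4 ← R4 + (9)·R1: [0, 0, -540]
R3 ← R3 + (76/195)·R2: [0, 0, 0]
R4 ← R4 + (36/65)·R2: [0, 0, 0]
2 nonzero rows, so rank(BC) = 2.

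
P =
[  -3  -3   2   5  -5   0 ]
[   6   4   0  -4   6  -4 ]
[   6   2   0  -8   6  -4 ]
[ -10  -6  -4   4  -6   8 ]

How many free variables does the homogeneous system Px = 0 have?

Row reduce to echelon form.
R2 ← R2 + (2)·R1: [0, -2, 4, 6, -4, -4]
R3 ← R3 + (2)·R1: [0, -4, 4, 2, -4, -4]
R4 ← R4 − (10/3)·R1: [0, 4, -32/3, -38/3, 32/3, 8]
R3 ← R3 − (2)·R2: [0, 0, -4, -10, 4, 4]
R4 ← R4 + (2)·R2: [0, 0, -8/3, -2/3, 8/3, 0]
R4 ← R4 − (2/3)·R3: [0, 0, 0, 6, 0, -8/3]
4 nonzero rows, so rank(P) = 4.
P has 6 columns; by rank–nullity, nullity = 6 − 4 = 2.

2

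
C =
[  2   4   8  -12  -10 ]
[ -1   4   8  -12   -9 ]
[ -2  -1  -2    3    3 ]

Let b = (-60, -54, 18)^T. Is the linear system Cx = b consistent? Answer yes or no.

Row reduce the augmented matrix [C | b].
R2 ← R2 + (1/2)·R1: [0, 6, 12, -18, -14, -84]
R3 ← R3 + R1: [0, 3, 6, -9, -7, -42]
R3 ← R3 − (1/2)·R2: [0, 0, 0, 0, 0, 0]
The echelon form has 2 nonzero rows, and every pivot lies in the first 5 columns, so rank(C) = rank([C|b]) = 2.
The system is consistent.

yes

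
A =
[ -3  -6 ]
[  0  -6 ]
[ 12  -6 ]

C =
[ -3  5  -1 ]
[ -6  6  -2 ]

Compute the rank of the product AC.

First compute AC:
[[ 45, -51,  15],
 [ 36, -36,  12],
 [  0,  24,   0]]
Now row reduce the product.
R2 ← R2 − (4/5)·R1: [0, 24/5, 0]
R3 ← R3 − (5)·R2: [0, 0, 0]
2 nonzero rows, so rank(AC) = 2.

2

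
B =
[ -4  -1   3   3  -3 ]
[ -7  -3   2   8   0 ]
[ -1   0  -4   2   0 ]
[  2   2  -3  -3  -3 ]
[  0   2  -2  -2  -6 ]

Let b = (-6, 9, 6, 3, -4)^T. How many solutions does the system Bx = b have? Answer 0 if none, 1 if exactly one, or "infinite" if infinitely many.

0

Row reduce the augmented matrix [B | b].
R2 ← R2 − (7/4)·R1: [0, -5/4, -13/4, 11/4, 21/4, 39/2]
R3 ← R3 − (1/4)·R1: [0, 1/4, -19/4, 5/4, 3/4, 15/2]
R4 ← R4 + (1/2)·R1: [0, 3/2, -3/2, -3/2, -9/2, 0]
R3 ← R3 + (1/5)·R2: [0, 0, -27/5, 9/5, 9/5, 57/5]
R4 ← R4 + (6/5)·R2: [0, 0, -27/5, 9/5, 9/5, 117/5]
R5 ← R5 + (8/5)·R2: [0, 0, -36/5, 12/5, 12/5, 136/5]
R4 ← R4 − R3: [0, 0, 0, 0, 0, 12]
R5 ← R5 − (4/3)·R3: [0, 0, 0, 0, 0, 12]
R5 ← R5 − R4: [0, 0, 0, 0, 0, 0]
The echelon form has 4 nonzero rows; the last pivot sits in the augmented column, so rank(B) = 3 but rank([B|b]) = 4.
Since the ranks differ, the system is inconsistent.
It has no solutions.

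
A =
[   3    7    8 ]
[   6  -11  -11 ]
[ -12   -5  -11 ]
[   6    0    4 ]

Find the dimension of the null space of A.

0

Row reduce to echelon form.
R2 ← R2 − (2)·R1: [0, -25, -27]
R3 ← R3 + (4)·R1: [0, 23, 21]
R4 ← R4 − (2)·R1: [0, -14, -12]
R3 ← R3 + (23/25)·R2: [0, 0, -96/25]
R4 ← R4 − (14/25)·R2: [0, 0, 78/25]
R4 ← R4 + (13/16)·R3: [0, 0, 0]
3 nonzero rows, so rank(A) = 3.
A has 3 columns; by rank–nullity, nullity = 3 − 3 = 0.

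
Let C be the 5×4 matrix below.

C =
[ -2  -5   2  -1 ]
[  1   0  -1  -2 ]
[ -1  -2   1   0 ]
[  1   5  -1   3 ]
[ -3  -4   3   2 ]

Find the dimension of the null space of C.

Row reduce to echelon form.
R2 ← R2 + (1/2)·R1: [0, -5/2, 0, -5/2]
R3 ← R3 − (1/2)·R1: [0, 1/2, 0, 1/2]
R4 ← R4 + (1/2)·R1: [0, 5/2, 0, 5/2]
R5 ← R5 − (3/2)·R1: [0, 7/2, 0, 7/2]
R3 ← R3 + (1/5)·R2: [0, 0, 0, 0]
R4 ← R4 + R2: [0, 0, 0, 0]
R5 ← R5 + (7/5)·R2: [0, 0, 0, 0]
2 nonzero rows, so rank(C) = 2.
C has 4 columns; by rank–nullity, nullity = 4 − 2 = 2.

2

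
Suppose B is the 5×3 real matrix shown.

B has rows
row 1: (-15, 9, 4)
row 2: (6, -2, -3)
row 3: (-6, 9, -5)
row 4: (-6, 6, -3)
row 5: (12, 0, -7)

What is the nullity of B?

0

Row reduce to echelon form.
R2 ← R2 + (2/5)·R1: [0, 8/5, -7/5]
R3 ← R3 − (2/5)·R1: [0, 27/5, -33/5]
R4 ← R4 − (2/5)·R1: [0, 12/5, -23/5]
R5 ← R5 + (4/5)·R1: [0, 36/5, -19/5]
R3 ← R3 − (27/8)·R2: [0, 0, -15/8]
R4 ← R4 − (3/2)·R2: [0, 0, -5/2]
R5 ← R5 − (9/2)·R2: [0, 0, 5/2]
R4 ← R4 − (4/3)·R3: [0, 0, 0]
R5 ← R5 + (4/3)·R3: [0, 0, 0]
3 nonzero rows, so rank(B) = 3.
B has 3 columns; by rank–nullity, nullity = 3 − 3 = 0.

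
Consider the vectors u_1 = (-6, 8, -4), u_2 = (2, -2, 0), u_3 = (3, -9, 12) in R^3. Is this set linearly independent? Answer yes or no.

no

Form the matrix with these vectors as rows and row reduce.
R2 ← R2 + (1/3)·R1: [0, 2/3, -4/3]
R3 ← R3 + (1/2)·R1: [0, -5, 10]
R3 ← R3 + (15/2)·R2: [0, 0, 0]
2 nonzero rows, so the 3 vectors span a space of dimension 2.
Since 2 < 3, the vectors are linearly dependent.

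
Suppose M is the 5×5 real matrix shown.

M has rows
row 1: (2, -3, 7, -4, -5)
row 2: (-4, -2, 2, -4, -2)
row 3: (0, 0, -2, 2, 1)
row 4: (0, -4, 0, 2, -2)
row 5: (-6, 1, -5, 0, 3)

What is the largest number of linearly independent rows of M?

Row reduce to echelon form.
R2 ← R2 + (2)·R1: [0, -8, 16, -12, -12]
R5 ← R5 + (3)·R1: [0, -8, 16, -12, -12]
R4 ← R4 − (1/2)·R2: [0, 0, -8, 8, 4]
R5 ← R5 − R2: [0, 0, 0, 0, 0]
R4 ← R4 − (4)·R3: [0, 0, 0, 0, 0]
Echelon form has 3 nonzero rows, so rank(M) = 3.
The rank gives the maximum number of linearly independent rows: 3.

3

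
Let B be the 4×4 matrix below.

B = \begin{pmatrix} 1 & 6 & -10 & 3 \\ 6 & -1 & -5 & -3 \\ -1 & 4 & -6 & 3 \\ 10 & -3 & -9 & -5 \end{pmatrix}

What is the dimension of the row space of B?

Row reduce to echelon form.
R2 ← R2 − (6)·R1: [0, -37, 55, -21]
R3 ← R3 + R1: [0, 10, -16, 6]
R4 ← R4 − (10)·R1: [0, -63, 91, -35]
R3 ← R3 + (10/37)·R2: [0, 0, -42/37, 12/37]
R4 ← R4 − (63/37)·R2: [0, 0, -98/37, 28/37]
R4 ← R4 − (7/3)·R3: [0, 0, 0, 0]
Echelon form has 3 nonzero rows, so rank(B) = 3.
The row space has dimension equal to the rank: 3.

3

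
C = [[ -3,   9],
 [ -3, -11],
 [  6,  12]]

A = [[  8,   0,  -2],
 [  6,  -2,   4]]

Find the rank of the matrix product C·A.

2

First compute CA:
[[ 30, -18,  42],
 [-90,  22, -38],
 [120, -24,  36]]
Now row reduce the product.
R2 ← R2 + (3)·R1: [0, -32, 88]
R3 ← R3 − (4)·R1: [0, 48, -132]
R3 ← R3 + (3/2)·R2: [0, 0, 0]
2 nonzero rows, so rank(CA) = 2.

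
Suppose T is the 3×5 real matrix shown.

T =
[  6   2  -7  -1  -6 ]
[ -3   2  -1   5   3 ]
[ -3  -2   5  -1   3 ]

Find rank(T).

Row reduce to echelon form.
R2 ← R2 + (1/2)·R1: [0, 3, -9/2, 9/2, 0]
R3 ← R3 + (1/2)·R1: [0, -1, 3/2, -3/2, 0]
R3 ← R3 + (1/3)·R2: [0, 0, 0, 0, 0]
Echelon form has 2 nonzero rows, so rank(T) = 2.

2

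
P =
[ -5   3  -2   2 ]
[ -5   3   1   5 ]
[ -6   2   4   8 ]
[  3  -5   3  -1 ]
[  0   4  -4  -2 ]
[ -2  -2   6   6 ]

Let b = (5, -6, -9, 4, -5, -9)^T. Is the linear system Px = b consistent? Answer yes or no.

Row reduce the augmented matrix [P | b].
R2 ← R2 − R1: [0, 0, 3, 3, -11]
R3 ← R3 − (6/5)·R1: [0, -8/5, 32/5, 28/5, -15]
R4 ← R4 + (3/5)·R1: [0, -16/5, 9/5, 1/5, 7]
R6 ← R6 − (2/5)·R1: [0, -16/5, 34/5, 26/5, -11]
Swap R2 ↔ R3
R4 ← R4 − (2)·R2: [0, 0, -11, -11, 37]
R5 ← R5 + (5/2)·R2: [0, 0, 12, 12, -85/2]
R6 ← R6 − (2)·R2: [0, 0, -6, -6, 19]
R4 ← R4 + (11/3)·R3: [0, 0, 0, 0, -10/3]
R5 ← R5 − (4)·R3: [0, 0, 0, 0, 3/2]
R6 ← R6 + (2)·R3: [0, 0, 0, 0, -3]
R5 ← R5 + (9/20)·R4: [0, 0, 0, 0, 0]
R6 ← R6 − (9/10)·R4: [0, 0, 0, 0, 0]
The echelon form has 4 nonzero rows; the last pivot sits in the augmented column, so rank(P) = 3 but rank([P|b]) = 4.
Since the ranks differ, the system is inconsistent.

no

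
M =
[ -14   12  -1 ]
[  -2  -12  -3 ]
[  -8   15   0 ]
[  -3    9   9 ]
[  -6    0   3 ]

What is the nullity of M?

Row reduce to echelon form.
R2 ← R2 − (1/7)·R1: [0, -96/7, -20/7]
R3 ← R3 − (4/7)·R1: [0, 57/7, 4/7]
R4 ← R4 − (3/14)·R1: [0, 45/7, 129/14]
R5 ← R5 − (3/7)·R1: [0, -36/7, 24/7]
R3 ← R3 + (19/32)·R2: [0, 0, -9/8]
R4 ← R4 + (15/32)·R2: [0, 0, 63/8]
R5 ← R5 − (3/8)·R2: [0, 0, 9/2]
R4 ← R4 + (7)·R3: [0, 0, 0]
R5 ← R5 + (4)·R3: [0, 0, 0]
3 nonzero rows, so rank(M) = 3.
M has 3 columns; by rank–nullity, nullity = 3 − 3 = 0.

0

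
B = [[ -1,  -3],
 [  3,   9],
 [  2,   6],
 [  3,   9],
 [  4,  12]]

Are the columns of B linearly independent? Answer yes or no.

Row reduce B to echelon form.
R2 ← R2 + (3)·R1: [0, 0]
R3 ← R3 + (2)·R1: [0, 0]
R4 ← R4 + (3)·R1: [0, 0]
R5 ← R5 + (4)·R1: [0, 0]
1 pivot among 2 columns.
Only 1 < 2 pivot columns, so the columns are linearly dependent.

no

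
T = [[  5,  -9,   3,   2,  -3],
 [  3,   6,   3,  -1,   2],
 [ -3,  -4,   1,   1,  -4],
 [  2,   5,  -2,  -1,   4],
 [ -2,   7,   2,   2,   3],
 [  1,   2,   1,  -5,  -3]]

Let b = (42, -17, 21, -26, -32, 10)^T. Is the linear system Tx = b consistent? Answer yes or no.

yes

Row reduce the augmented matrix [T | b].
R2 ← R2 − (3/5)·R1: [0, 57/5, 6/5, -11/5, 19/5, -211/5]
R3 ← R3 + (3/5)·R1: [0, -47/5, 14/5, 11/5, -29/5, 231/5]
R4 ← R4 − (2/5)·R1: [0, 43/5, -16/5, -9/5, 26/5, -214/5]
R5 ← R5 + (2/5)·R1: [0, 17/5, 16/5, 14/5, 9/5, -76/5]
R6 ← R6 − (1/5)·R1: [0, 19/5, 2/5, -27/5, -12/5, 8/5]
R3 ← R3 + (47/57)·R2: [0, 0, 72/19, 22/57, -8/3, 650/57]
R4 ← R4 − (43/57)·R2: [0, 0, -78/19, -8/57, 7/3, -625/57]
R5 ← R5 − (17/57)·R2: [0, 0, 54/19, 197/57, 2/3, -149/57]
R6 ← R6 − (1/3)·R2: [0, 0, 0, -14/3, -11/3, 47/3]
R4 ← R4 + (13/12)·R3: [0, 0, 0, 5/18, -5/9, 25/18]
R5 ← R5 − (3/4)·R3: [0, 0, 0, 19/6, 8/3, -67/6]
R5 ← R5 − (57/5)·R4: [0, 0, 0, 0, 9, -27]
R6 ← R6 + (84/5)·R4: [0, 0, 0, 0, -13, 39]
R6 ← R6 + (13/9)·R5: [0, 0, 0, 0, 0, 0]
The echelon form has 5 nonzero rows, and every pivot lies in the first 5 columns, so rank(T) = rank([T|b]) = 5.
The system is consistent.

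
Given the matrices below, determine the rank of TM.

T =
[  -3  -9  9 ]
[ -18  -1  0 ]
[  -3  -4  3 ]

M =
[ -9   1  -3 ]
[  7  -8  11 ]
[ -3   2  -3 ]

First compute TM:
[[-63,  87, -117],
 [155, -10,  43],
 [-10,  35, -44]]
Now row reduce the product.
R2 ← R2 + (155/63)·R1: [0, 4285/21, -1714/7]
R3 ← R3 − (10/63)·R1: [0, 445/21, -178/7]
R3 ← R3 − (89/857)·R2: [0, 0, 0]
2 nonzero rows, so rank(TM) = 2.

2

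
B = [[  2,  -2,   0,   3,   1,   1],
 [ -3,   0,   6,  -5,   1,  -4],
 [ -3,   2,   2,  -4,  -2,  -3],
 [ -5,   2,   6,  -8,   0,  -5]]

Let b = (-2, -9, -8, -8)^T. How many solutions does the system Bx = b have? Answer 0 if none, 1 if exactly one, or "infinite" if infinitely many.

0

Row reduce the augmented matrix [B | b].
R2 ← R2 + (3/2)·R1: [0, -3, 6, -1/2, 5/2, -5/2, -12]
R3 ← R3 + (3/2)·R1: [0, -1, 2, 1/2, -1/2, -3/2, -11]
R4 ← R4 + (5/2)·R1: [0, -3, 6, -1/2, 5/2, -5/2, -13]
R3 ← R3 − (1/3)·R2: [0, 0, 0, 2/3, -4/3, -2/3, -7]
R4 ← R4 − R2: [0, 0, 0, 0, 0, 0, -1]
The echelon form has 4 nonzero rows; the last pivot sits in the augmented column, so rank(B) = 3 but rank([B|b]) = 4.
Since the ranks differ, the system is inconsistent.
It has no solutions.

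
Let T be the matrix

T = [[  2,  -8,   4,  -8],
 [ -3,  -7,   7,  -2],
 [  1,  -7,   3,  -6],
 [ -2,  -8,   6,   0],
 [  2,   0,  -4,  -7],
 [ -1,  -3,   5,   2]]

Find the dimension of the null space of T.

Row reduce to echelon form.
R2 ← R2 + (3/2)·R1: [0, -19, 13, -14]
R3 ← R3 − (1/2)·R1: [0, -3, 1, -2]
R4 ← R4 + R1: [0, -16, 10, -8]
R5 ← R5 − R1: [0, 8, -8, 1]
R6 ← R6 + (1/2)·R1: [0, -7, 7, -2]
R3 ← R3 − (3/19)·R2: [0, 0, -20/19, 4/19]
R4 ← R4 − (16/19)·R2: [0, 0, -18/19, 72/19]
R5 ← R5 + (8/19)·R2: [0, 0, -48/19, -93/19]
R6 ← R6 − (7/19)·R2: [0, 0, 42/19, 60/19]
R4 ← R4 − (9/10)·R3: [0, 0, 0, 18/5]
R5 ← R5 − (12/5)·R3: [0, 0, 0, -27/5]
R6 ← R6 + (21/10)·R3: [0, 0, 0, 18/5]
R5 ← R5 + (3/2)·R4: [0, 0, 0, 0]
R6 ← R6 − R4: [0, 0, 0, 0]
4 nonzero rows, so rank(T) = 4.
T has 4 columns; by rank–nullity, nullity = 4 − 4 = 0.

0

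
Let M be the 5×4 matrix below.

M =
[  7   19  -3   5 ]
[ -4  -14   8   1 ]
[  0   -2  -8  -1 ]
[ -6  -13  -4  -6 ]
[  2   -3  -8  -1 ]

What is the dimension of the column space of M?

Row reduce to echelon form.
R2 ← R2 + (4/7)·R1: [0, -22/7, 44/7, 27/7]
R4 ← R4 + (6/7)·R1: [0, 23/7, -46/7, -12/7]
R5 ← R5 − (2/7)·R1: [0, -59/7, -50/7, -17/7]
R3 ← R3 − (7/11)·R2: [0, 0, -12, -38/11]
R4 ← R4 + (23/22)·R2: [0, 0, 0, 51/22]
R5 ← R5 − (59/22)·R2: [0, 0, -24, -281/22]
R5 ← R5 − (2)·R3: [0, 0, 0, -129/22]
R5 ← R5 + (43/17)·R4: [0, 0, 0, 0]
Echelon form has 4 nonzero rows, so rank(M) = 4.
The column space has dimension equal to the rank: 4.

4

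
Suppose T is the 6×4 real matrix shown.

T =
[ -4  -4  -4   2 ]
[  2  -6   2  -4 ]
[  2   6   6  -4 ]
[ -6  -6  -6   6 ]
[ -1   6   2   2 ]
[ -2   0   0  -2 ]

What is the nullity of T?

0

Row reduce to echelon form.
R2 ← R2 + (1/2)·R1: [0, -8, 0, -3]
R3 ← R3 + (1/2)·R1: [0, 4, 4, -3]
R4 ← R4 − (3/2)·R1: [0, 0, 0, 3]
R5 ← R5 − (1/4)·R1: [0, 7, 3, 3/2]
R6 ← R6 − (1/2)·R1: [0, 2, 2, -3]
R3 ← R3 + (1/2)·R2: [0, 0, 4, -9/2]
R5 ← R5 + (7/8)·R2: [0, 0, 3, -9/8]
R6 ← R6 + (1/4)·R2: [0, 0, 2, -15/4]
R5 ← R5 − (3/4)·R3: [0, 0, 0, 9/4]
R6 ← R6 − (1/2)·R3: [0, 0, 0, -3/2]
R5 ← R5 − (3/4)·R4: [0, 0, 0, 0]
R6 ← R6 + (1/2)·R4: [0, 0, 0, 0]
4 nonzero rows, so rank(T) = 4.
T has 4 columns; by rank–nullity, nullity = 4 − 4 = 0.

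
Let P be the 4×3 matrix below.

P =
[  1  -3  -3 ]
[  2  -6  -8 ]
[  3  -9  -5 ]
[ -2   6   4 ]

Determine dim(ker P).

Row reduce to echelon form.
R2 ← R2 − (2)·R1: [0, 0, -2]
R3 ← R3 − (3)·R1: [0, 0, 4]
R4 ← R4 + (2)·R1: [0, 0, -2]
R3 ← R3 + (2)·R2: [0, 0, 0]
R4 ← R4 − R2: [0, 0, 0]
2 nonzero rows, so rank(P) = 2.
P has 3 columns; by rank–nullity, nullity = 3 − 2 = 1.

1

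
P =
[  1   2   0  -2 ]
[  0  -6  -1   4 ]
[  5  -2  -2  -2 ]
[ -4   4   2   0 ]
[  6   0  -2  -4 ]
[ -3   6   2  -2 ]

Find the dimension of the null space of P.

2

Row reduce to echelon form.
R3 ← R3 − (5)·R1: [0, -12, -2, 8]
R4 ← R4 + (4)·R1: [0, 12, 2, -8]
R5 ← R5 − (6)·R1: [0, -12, -2, 8]
R6 ← R6 + (3)·R1: [0, 12, 2, -8]
R3 ← R3 − (2)·R2: [0, 0, 0, 0]
R4 ← R4 + (2)·R2: [0, 0, 0, 0]
R5 ← R5 − (2)·R2: [0, 0, 0, 0]
R6 ← R6 + (2)·R2: [0, 0, 0, 0]
2 nonzero rows, so rank(P) = 2.
P has 4 columns; by rank–nullity, nullity = 4 − 2 = 2.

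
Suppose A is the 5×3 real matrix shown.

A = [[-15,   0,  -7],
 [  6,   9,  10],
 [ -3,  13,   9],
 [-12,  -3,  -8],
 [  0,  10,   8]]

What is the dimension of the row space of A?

Row reduce to echelon form.
R2 ← R2 + (2/5)·R1: [0, 9, 36/5]
R3 ← R3 − (1/5)·R1: [0, 13, 52/5]
R4 ← R4 − (4/5)·R1: [0, -3, -12/5]
R3 ← R3 − (13/9)·R2: [0, 0, 0]
R4 ← R4 + (1/3)·R2: [0, 0, 0]
R5 ← R5 − (10/9)·R2: [0, 0, 0]
Echelon form has 2 nonzero rows, so rank(A) = 2.
The row space has dimension equal to the rank: 2.

2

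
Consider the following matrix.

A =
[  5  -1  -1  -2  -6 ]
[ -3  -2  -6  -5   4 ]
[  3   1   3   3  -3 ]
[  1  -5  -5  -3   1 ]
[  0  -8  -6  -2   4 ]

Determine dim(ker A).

Row reduce to echelon form.
R2 ← R2 + (3/5)·R1: [0, -13/5, -33/5, -31/5, 2/5]
R3 ← R3 − (3/5)·R1: [0, 8/5, 18/5, 21/5, 3/5]
R4 ← R4 − (1/5)·R1: [0, -24/5, -24/5, -13/5, 11/5]
R3 ← R3 + (8/13)·R2: [0, 0, -6/13, 5/13, 11/13]
R4 ← R4 − (24/13)·R2: [0, 0, 96/13, 115/13, 19/13]
R5 ← R5 − (40/13)·R2: [0, 0, 186/13, 222/13, 36/13]
R4 ← R4 + (16)·R3: [0, 0, 0, 15, 15]
R5 ← R5 + (31)·R3: [0, 0, 0, 29, 29]
R5 ← R5 − (29/15)·R4: [0, 0, 0, 0, 0]
4 nonzero rows, so rank(A) = 4.
A has 5 columns; by rank–nullity, nullity = 5 − 4 = 1.

1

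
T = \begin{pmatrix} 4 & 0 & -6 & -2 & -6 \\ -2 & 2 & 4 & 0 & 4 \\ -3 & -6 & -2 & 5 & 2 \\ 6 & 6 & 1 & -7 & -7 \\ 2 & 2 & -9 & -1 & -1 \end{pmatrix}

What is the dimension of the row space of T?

3

Row reduce to echelon form.
R2 ← R2 + (1/2)·R1: [0, 2, 1, -1, 1]
R3 ← R3 + (3/4)·R1: [0, -6, -13/2, 7/2, -5/2]
R4 ← R4 − (3/2)·R1: [0, 6, 10, -4, 2]
R5 ← R5 − (1/2)·R1: [0, 2, -6, 0, 2]
R3 ← R3 + (3)·R2: [0, 0, -7/2, 1/2, 1/2]
R4 ← R4 − (3)·R2: [0, 0, 7, -1, -1]
R5 ← R5 − R2: [0, 0, -7, 1, 1]
R4 ← R4 + (2)·R3: [0, 0, 0, 0, 0]
R5 ← R5 − (2)·R3: [0, 0, 0, 0, 0]
Echelon form has 3 nonzero rows, so rank(T) = 3.
The row space has dimension equal to the rank: 3.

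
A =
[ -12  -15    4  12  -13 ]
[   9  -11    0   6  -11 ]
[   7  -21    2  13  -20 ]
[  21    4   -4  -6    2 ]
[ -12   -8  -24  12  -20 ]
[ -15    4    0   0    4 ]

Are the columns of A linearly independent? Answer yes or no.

no

Row reduce A to echelon form.
R2 ← R2 + (3/4)·R1: [0, -89/4, 3, 15, -83/4]
R3 ← R3 + (7/12)·R1: [0, -119/4, 13/3, 20, -331/12]
R4 ← R4 + (7/4)·R1: [0, -89/4, 3, 15, -83/4]
R5 ← R5 − R1: [0, 7, -28, 0, -7]
R6 ← R6 − (5/4)·R1: [0, 91/4, -5, -15, 81/4]
R3 ← R3 − (119/89)·R2: [0, 0, 86/267, -5/89, 43/267]
R4 ← R4 − R2: [0, 0, 0, 0, 0]
R5 ← R5 + (28/89)·R2: [0, 0, -2408/89, 420/89, -1204/89]
R6 ← R6 + (91/89)·R2: [0, 0, -172/89, 30/89, -86/89]
R5 ← R5 + (84)·R3: [0, 0, 0, 0, 0]
R6 ← R6 + (6)·R3: [0, 0, 0, 0, 0]
3 pivots among 5 columns.
Only 3 < 5 pivot columns, so the columns are linearly dependent.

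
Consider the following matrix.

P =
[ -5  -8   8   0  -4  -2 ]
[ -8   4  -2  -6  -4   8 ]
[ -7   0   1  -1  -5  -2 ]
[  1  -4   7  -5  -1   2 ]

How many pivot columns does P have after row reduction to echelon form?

Row reduce to echelon form.
R2 ← R2 − (8/5)·R1: [0, 84/5, -74/5, -6, 12/5, 56/5]
R3 ← R3 − (7/5)·R1: [0, 56/5, -51/5, -1, 3/5, 4/5]
R4 ← R4 + (1/5)·R1: [0, -28/5, 43/5, -5, -9/5, 8/5]
R3 ← R3 − (2/3)·R2: [0, 0, -1/3, 3, -1, -20/3]
R4 ← R4 + (1/3)·R2: [0, 0, 11/3, -7, -1, 16/3]
R4 ← R4 + (11)·R3: [0, 0, 0, 26, -12, -68]
Echelon form has 4 nonzero rows, so rank(P) = 4.
Each nonzero row contributes one pivot column: 4 pivot columns.

4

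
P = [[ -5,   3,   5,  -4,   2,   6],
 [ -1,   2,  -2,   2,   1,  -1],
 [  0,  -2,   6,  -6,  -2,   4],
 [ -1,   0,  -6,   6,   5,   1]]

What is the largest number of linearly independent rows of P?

4

Row reduce to echelon form.
R2 ← R2 − (1/5)·R1: [0, 7/5, -3, 14/5, 3/5, -11/5]
R4 ← R4 − (1/5)·R1: [0, -3/5, -7, 34/5, 23/5, -1/5]
R3 ← R3 + (10/7)·R2: [0, 0, 12/7, -2, -8/7, 6/7]
R4 ← R4 + (3/7)·R2: [0, 0, -58/7, 8, 34/7, -8/7]
R4 ← R4 + (29/6)·R3: [0, 0, 0, -5/3, -2/3, 3]
Echelon form has 4 nonzero rows, so rank(P) = 4.
The rank gives the maximum number of linearly independent rows: 4.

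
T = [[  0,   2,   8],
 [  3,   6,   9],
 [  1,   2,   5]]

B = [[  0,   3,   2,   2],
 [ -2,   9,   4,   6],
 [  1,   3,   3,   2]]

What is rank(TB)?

First compute TB:
[[  4,  42,  32,  28],
 [ -3,  90,  57,  60],
 [  1,  36,  25,  24]]
Now row reduce the product.
R2 ← R2 + (3/4)·R1: [0, 243/2, 81, 81]
R3 ← R3 − (1/4)·R1: [0, 51/2, 17, 17]
R3 ← R3 − (17/81)·R2: [0, 0, 0, 0]
2 nonzero rows, so rank(TB) = 2.

2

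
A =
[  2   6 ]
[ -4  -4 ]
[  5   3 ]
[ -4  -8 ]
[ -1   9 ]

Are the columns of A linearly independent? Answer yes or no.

yes

Row reduce A to echelon form.
R2 ← R2 + (2)·R1: [0, 8]
R3 ← R3 − (5/2)·R1: [0, -12]
R4 ← R4 + (2)·R1: [0, 4]
R5 ← R5 + (1/2)·R1: [0, 12]
R3 ← R3 + (3/2)·R2: [0, 0]
R4 ← R4 − (1/2)·R2: [0, 0]
R5 ← R5 − (3/2)·R2: [0, 0]
2 pivots among 2 columns.
Every column is a pivot column, so the columns are linearly independent.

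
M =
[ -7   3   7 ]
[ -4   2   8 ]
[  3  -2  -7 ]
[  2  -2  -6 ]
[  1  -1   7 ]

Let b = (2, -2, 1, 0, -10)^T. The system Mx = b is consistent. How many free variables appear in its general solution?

Row reduce the augmented matrix [M | b].
R2 ← R2 − (4/7)·R1: [0, 2/7, 4, -22/7]
R3 ← R3 + (3/7)·R1: [0, -5/7, -4, 13/7]
R4 ← R4 + (2/7)·R1: [0, -8/7, -4, 4/7]
R5 ← R5 + (1/7)·R1: [0, -4/7, 8, -68/7]
R3 ← R3 + (5/2)·R2: [0, 0, 6, -6]
R4 ← R4 + (4)·R2: [0, 0, 12, -12]
R5 ← R5 + (2)·R2: [0, 0, 16, -16]
R4 ← R4 − (2)·R3: [0, 0, 0, 0]
R5 ← R5 − (8/3)·R3: [0, 0, 0, 0]
The echelon form has 3 nonzero rows, and every pivot lies in the first 3 columns, so rank(M) = rank([M|b]) = 3.
The system is consistent.
Free variables = (unknowns) − (rank) = 3 − 3 = 0.

0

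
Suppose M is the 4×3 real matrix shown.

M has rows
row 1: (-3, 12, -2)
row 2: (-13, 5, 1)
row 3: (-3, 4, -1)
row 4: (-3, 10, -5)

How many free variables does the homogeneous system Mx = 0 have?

0

Row reduce to echelon form.
R2 ← R2 − (13/3)·R1: [0, -47, 29/3]
R3 ← R3 − R1: [0, -8, 1]
R4 ← R4 − R1: [0, -2, -3]
R3 ← R3 − (8/47)·R2: [0, 0, -91/141]
R4 ← R4 − (2/47)·R2: [0, 0, -481/141]
R4 ← R4 − (37/7)·R3: [0, 0, 0]
3 nonzero rows, so rank(M) = 3.
M has 3 columns; by rank–nullity, nullity = 3 − 3 = 0.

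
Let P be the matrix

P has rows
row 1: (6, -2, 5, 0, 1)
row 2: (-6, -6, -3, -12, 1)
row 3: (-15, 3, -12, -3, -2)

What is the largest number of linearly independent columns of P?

2

Row reduce to echelon form.
R2 ← R2 + R1: [0, -8, 2, -12, 2]
R3 ← R3 + (5/2)·R1: [0, -2, 1/2, -3, 1/2]
R3 ← R3 − (1/4)·R2: [0, 0, 0, 0, 0]
Echelon form has 2 nonzero rows, so rank(P) = 2.
The rank gives the maximum number of linearly independent columns: 2.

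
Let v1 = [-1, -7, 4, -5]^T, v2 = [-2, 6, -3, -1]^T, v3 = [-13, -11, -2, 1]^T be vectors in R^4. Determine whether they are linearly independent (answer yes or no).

yes

Form the matrix with these vectors as rows and row reduce.
R2 ← R2 − (2)·R1: [0, 20, -11, 9]
R3 ← R3 − (13)·R1: [0, 80, -54, 66]
R3 ← R3 − (4)·R2: [0, 0, -10, 30]
3 nonzero rows, so the 3 vectors span a space of dimension 3.
Since 3 = 3, the vectors are linearly independent.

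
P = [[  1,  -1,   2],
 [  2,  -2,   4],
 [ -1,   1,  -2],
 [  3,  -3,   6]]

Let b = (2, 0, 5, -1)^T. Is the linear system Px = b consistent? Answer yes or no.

no

Row reduce the augmented matrix [P | b].
R2 ← R2 − (2)·R1: [0, 0, 0, -4]
R3 ← R3 + R1: [0, 0, 0, 7]
R4 ← R4 − (3)·R1: [0, 0, 0, -7]
R3 ← R3 + (7/4)·R2: [0, 0, 0, 0]
R4 ← R4 − (7/4)·R2: [0, 0, 0, 0]
The echelon form has 2 nonzero rows; the last pivot sits in the augmented column, so rank(P) = 1 but rank([P|b]) = 2.
Since the ranks differ, the system is inconsistent.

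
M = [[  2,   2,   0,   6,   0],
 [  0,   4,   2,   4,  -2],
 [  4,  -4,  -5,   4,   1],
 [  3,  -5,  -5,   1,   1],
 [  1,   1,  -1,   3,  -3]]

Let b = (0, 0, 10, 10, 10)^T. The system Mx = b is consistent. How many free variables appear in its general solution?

Row reduce the augmented matrix [M | b].
R3 ← R3 − (2)·R1: [0, -8, -5, -8, 1, 10]
R4 ← R4 − (3/2)·R1: [0, -8, -5, -8, 1, 10]
R5 ← R5 − (1/2)·R1: [0, 0, -1, 0, -3, 10]
R3 ← R3 + (2)·R2: [0, 0, -1, 0, -3, 10]
R4 ← R4 + (2)·R2: [0, 0, -1, 0, -3, 10]
R4 ← R4 − R3: [0, 0, 0, 0, 0, 0]
R5 ← R5 − R3: [0, 0, 0, 0, 0, 0]
The echelon form has 3 nonzero rows, and every pivot lies in the first 5 columns, so rank(M) = rank([M|b]) = 3.
The system is consistent.
Free variables = (unknowns) − (rank) = 5 − 3 = 2.

2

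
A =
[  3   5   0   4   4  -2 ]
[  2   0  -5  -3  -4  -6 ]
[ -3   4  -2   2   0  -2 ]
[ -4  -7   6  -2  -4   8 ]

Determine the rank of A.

4

Row reduce to echelon form.
R2 ← R2 − (2/3)·R1: [0, -10/3, -5, -17/3, -20/3, -14/3]
R3 ← R3 + R1: [0, 9, -2, 6, 4, -4]
R4 ← R4 + (4/3)·R1: [0, -1/3, 6, 10/3, 4/3, 16/3]
R3 ← R3 + (27/10)·R2: [0, 0, -31/2, -93/10, -14, -83/5]
R4 ← R4 − (1/10)·R2: [0, 0, 13/2, 39/10, 2, 29/5]
R4 ← R4 + (13/31)·R3: [0, 0, 0, 0, -120/31, -36/31]
Echelon form has 4 nonzero rows, so rank(A) = 4.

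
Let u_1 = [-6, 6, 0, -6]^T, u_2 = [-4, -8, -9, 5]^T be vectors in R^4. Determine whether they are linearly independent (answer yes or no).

yes

Form the matrix with these vectors as rows and row reduce.
R2 ← R2 − (2/3)·R1: [0, -12, -9, 9]
2 nonzero rows, so the 2 vectors span a space of dimension 2.
Since 2 = 2, the vectors are linearly independent.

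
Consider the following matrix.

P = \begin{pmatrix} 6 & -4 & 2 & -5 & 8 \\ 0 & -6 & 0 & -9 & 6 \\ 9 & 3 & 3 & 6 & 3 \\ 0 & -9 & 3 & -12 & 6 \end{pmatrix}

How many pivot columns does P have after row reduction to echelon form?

3

Row reduce to echelon form.
R3 ← R3 − (3/2)·R1: [0, 9, 0, 27/2, -9]
R3 ← R3 + (3/2)·R2: [0, 0, 0, 0, 0]
R4 ← R4 − (3/2)·R2: [0, 0, 3, 3/2, -3]
Swap R3 ↔ R4
Echelon form has 3 nonzero rows, so rank(P) = 3.
Each nonzero row contributes one pivot column: 3 pivot columns.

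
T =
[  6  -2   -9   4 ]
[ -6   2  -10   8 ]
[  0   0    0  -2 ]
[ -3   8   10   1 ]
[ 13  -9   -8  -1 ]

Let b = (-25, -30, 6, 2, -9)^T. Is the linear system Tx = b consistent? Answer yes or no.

yes

Row reduce the augmented matrix [T | b].
R2 ← R2 + R1: [0, 0, -19, 12, -55]
R4 ← R4 + (1/2)·R1: [0, 7, 11/2, 3, -21/2]
R5 ← R5 − (13/6)·R1: [0, -14/3, 23/2, -29/3, 271/6]
Swap R2 ↔ R4
R5 ← R5 + (2/3)·R2: [0, 0, 91/6, -23/3, 229/6]
Swap R3 ↔ R4
R5 ← R5 + (91/114)·R3: [0, 0, 0, 109/57, -109/19]
R5 ← R5 + (109/114)·R4: [0, 0, 0, 0, 0]
The echelon form has 4 nonzero rows, and every pivot lies in the first 4 columns, so rank(T) = rank([T|b]) = 4.
The system is consistent.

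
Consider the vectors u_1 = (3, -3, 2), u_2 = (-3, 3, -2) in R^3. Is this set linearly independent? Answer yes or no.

no

Form the matrix with these vectors as rows and row reduce.
R2 ← R2 + R1: [0, 0, 0]
1 nonzero row, so the 2 vectors span a space of dimension 1.
Since 1 < 2, the vectors are linearly dependent.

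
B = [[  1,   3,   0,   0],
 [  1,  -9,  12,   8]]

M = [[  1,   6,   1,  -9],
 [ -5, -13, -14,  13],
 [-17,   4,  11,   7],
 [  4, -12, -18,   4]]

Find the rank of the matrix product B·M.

First compute BM:
[[-14, -33, -41,  30],
 [-126,  75, 115, -10]]
Now row reduce the product.
R2 ← R2 − (9)·R1: [0, 372, 484, -280]
2 nonzero rows, so rank(BM) = 2.

2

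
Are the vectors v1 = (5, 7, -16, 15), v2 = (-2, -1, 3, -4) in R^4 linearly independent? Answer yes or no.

Form the matrix with these vectors as rows and row reduce.
R2 ← R2 + (2/5)·R1: [0, 9/5, -17/5, 2]
2 nonzero rows, so the 2 vectors span a space of dimension 2.
Since 2 = 2, the vectors are linearly independent.

yes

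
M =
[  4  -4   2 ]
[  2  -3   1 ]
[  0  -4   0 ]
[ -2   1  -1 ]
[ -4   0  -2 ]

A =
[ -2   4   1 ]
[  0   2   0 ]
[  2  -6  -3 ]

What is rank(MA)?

2

First compute MA:
[[ -4,  -4,  -2],
 [ -2,  -4,  -1],
 [  0,  -8,   0],
 [  2,   0,   1],
 [  4,  -4,   2]]
Now row reduce the product.
R2 ← R2 − (1/2)·R1: [0, -2, 0]
R4 ← R4 + (1/2)·R1: [0, -2, 0]
R5 ← R5 + R1: [0, -8, 0]
R3 ← R3 − (4)·R2: [0, 0, 0]
R4 ← R4 − R2: [0, 0, 0]
R5 ← R5 − (4)·R2: [0, 0, 0]
2 nonzero rows, so rank(MA) = 2.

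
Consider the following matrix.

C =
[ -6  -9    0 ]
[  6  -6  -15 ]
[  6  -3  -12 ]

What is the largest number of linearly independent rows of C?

Row reduce to echelon form.
R2 ← R2 + R1: [0, -15, -15]
R3 ← R3 + R1: [0, -12, -12]
R3 ← R3 − (4/5)·R2: [0, 0, 0]
Echelon form has 2 nonzero rows, so rank(C) = 2.
The rank gives the maximum number of linearly independent rows: 2.

2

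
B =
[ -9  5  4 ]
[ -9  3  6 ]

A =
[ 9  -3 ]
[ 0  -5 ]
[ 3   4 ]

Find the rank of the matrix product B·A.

First compute BA:
[[-69,  18],
 [-63,  36]]
Now row reduce the product.
R2 ← R2 − (21/23)·R1: [0, 450/23]
2 nonzero rows, so rank(BA) = 2.

2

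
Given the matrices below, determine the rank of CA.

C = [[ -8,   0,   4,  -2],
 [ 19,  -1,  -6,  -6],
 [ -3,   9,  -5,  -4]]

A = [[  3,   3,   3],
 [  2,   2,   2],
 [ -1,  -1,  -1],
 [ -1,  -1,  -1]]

First compute CA:
[[-26, -26, -26],
 [ 67,  67,  67],
 [ 18,  18,  18]]
Now row reduce the product.
R2 ← R2 + (67/26)·R1: [0, 0, 0]
R3 ← R3 + (9/13)·R1: [0, 0, 0]
1 nonzero row, so rank(CA) = 1.

1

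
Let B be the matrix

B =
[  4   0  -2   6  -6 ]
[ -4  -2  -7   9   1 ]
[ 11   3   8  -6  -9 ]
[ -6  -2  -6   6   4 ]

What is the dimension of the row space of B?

2

Row reduce to echelon form.
R2 ← R2 + R1: [0, -2, -9, 15, -5]
R3 ← R3 − (11/4)·R1: [0, 3, 27/2, -45/2, 15/2]
R4 ← R4 + (3/2)·R1: [0, -2, -9, 15, -5]
R3 ← R3 + (3/2)·R2: [0, 0, 0, 0, 0]
R4 ← R4 − R2: [0, 0, 0, 0, 0]
Echelon form has 2 nonzero rows, so rank(B) = 2.
The row space has dimension equal to the rank: 2.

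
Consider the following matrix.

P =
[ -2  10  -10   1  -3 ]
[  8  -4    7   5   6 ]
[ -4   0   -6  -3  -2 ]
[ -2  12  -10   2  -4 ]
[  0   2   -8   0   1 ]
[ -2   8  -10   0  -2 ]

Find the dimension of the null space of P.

1

Row reduce to echelon form.
R2 ← R2 + (4)·R1: [0, 36, -33, 9, -6]
R3 ← R3 − (2)·R1: [0, -20, 14, -5, 4]
R4 ← R4 − R1: [0, 2, 0, 1, -1]
R6 ← R6 − R1: [0, -2, 0, -1, 1]
R3 ← R3 + (5/9)·R2: [0, 0, -13/3, 0, 2/3]
R4 ← R4 − (1/18)·R2: [0, 0, 11/6, 1/2, -2/3]
R5 ← R5 − (1/18)·R2: [0, 0, -37/6, -1/2, 4/3]
R6 ← R6 + (1/18)·R2: [0, 0, -11/6, -1/2, 2/3]
R4 ← R4 + (11/26)·R3: [0, 0, 0, 1/2, -5/13]
R5 ← R5 − (37/26)·R3: [0, 0, 0, -1/2, 5/13]
R6 ← R6 − (11/26)·R3: [0, 0, 0, -1/2, 5/13]
R5 ← R5 + R4: [0, 0, 0, 0, 0]
R6 ← R6 + R4: [0, 0, 0, 0, 0]
4 nonzero rows, so rank(P) = 4.
P has 5 columns; by rank–nullity, nullity = 5 − 4 = 1.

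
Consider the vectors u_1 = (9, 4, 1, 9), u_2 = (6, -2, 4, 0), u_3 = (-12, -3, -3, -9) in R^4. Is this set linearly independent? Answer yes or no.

Form the matrix with these vectors as rows and row reduce.
R2 ← R2 − (2/3)·R1: [0, -14/3, 10/3, -6]
R3 ← R3 + (4/3)·R1: [0, 7/3, -5/3, 3]
R3 ← R3 + (1/2)·R2: [0, 0, 0, 0]
2 nonzero rows, so the 3 vectors span a space of dimension 2.
Since 2 < 3, the vectors are linearly dependent.

no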